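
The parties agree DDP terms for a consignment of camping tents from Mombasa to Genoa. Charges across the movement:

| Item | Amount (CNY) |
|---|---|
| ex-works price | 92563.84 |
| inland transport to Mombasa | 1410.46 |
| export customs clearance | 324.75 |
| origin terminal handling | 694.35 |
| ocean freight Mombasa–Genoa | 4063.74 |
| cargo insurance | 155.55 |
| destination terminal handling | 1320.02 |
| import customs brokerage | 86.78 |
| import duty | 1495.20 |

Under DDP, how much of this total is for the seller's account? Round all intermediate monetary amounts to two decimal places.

Seller's account: CNY 102114.69

DDP: the seller bears all costs including import duty.
Seller's account: goods 92563.84 + inland to port 1410.46 + export clearance 324.75 + origin terminal 694.35 + freight 4063.74 + insurance 155.55 + destination terminal 1320.02 + brokerage 86.78 + duty 1495.20 = 102114.69
Buyer's account: 0.00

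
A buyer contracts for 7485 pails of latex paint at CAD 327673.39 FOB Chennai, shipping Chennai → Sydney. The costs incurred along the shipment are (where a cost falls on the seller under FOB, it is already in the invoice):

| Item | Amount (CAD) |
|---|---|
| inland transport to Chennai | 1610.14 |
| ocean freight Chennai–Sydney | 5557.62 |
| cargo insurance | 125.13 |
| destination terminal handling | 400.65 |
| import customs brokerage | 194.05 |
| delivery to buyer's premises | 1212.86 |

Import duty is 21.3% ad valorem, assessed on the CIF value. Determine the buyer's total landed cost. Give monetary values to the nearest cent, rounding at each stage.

Total landed cost: CAD 406168.56

FOB: the seller bears costs until goods are on board at the origin port; the buyer bears freight, insurance and all costs thereafter.
Already in the invoice (seller's account under FOB): inland to port — exclude.
CIF value = FOB price + freight + insurance = 327673.39 + 5557.62 + 125.13 = 333356.14
Import duty = 333356.14 × 21.3% = 71004.86
Buyer bears: freight 5557.62 + insurance 125.13 + destination terminal 400.65 + brokerage 194.05 + delivery 1212.86 + duty 71004.86 = 78495.17
Landed cost = invoice 327673.39 + 78495.17 = 406168.56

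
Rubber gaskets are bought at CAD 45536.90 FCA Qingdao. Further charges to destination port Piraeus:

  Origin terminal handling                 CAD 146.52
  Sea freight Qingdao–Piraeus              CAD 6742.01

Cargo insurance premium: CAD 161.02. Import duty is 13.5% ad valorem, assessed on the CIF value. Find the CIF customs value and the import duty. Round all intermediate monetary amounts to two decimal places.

CIF value: CAD 52586.45; import duty: CAD 7099.17

CIF = FCA price + pre-shipment costs + freight + insurance
CIF = 45536.90 + 146.52 + 6742.01 + 161.02 = 52586.45
Import duty = 52586.45 × 13.5% = 7099.17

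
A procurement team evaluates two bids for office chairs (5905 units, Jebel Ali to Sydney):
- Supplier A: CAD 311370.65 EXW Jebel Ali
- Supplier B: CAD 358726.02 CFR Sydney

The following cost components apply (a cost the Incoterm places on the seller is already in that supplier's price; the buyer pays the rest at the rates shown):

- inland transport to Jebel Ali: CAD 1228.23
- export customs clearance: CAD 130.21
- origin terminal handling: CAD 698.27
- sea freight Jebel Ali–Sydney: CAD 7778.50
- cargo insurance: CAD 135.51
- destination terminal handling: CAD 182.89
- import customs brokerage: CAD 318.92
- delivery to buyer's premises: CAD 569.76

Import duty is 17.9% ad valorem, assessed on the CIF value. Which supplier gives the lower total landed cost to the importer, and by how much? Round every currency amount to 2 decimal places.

Supplier A is cheaper by CAD 44236.26

Supplier A (EXW):
CIF value = EXW price + inland to port + export clearance + origin terminal + freight + insurance = 311370.65 + 1228.23 + 130.21 + 698.27 + 7778.50 + 135.51 = 321341.37
Import duty = 321341.37 × 17.9% = 57520.11
Buyer bears (A): 1228.23 + 130.21 + 698.27 + 7778.50 + 135.51 + 182.89 + 318.92 + 569.76 = 11042.29
Landed cost (A) = invoice 311370.65 + 11042.29 + duty 57520.11 = 379933.05
Supplier B (CFR):
CIF value = CFR price + insurance = 358726.02 + 135.51 = 358861.53
Import duty = 358861.53 × 17.9% = 64236.21
Buyer bears (B): 135.51 + 182.89 + 318.92 + 569.76 = 1207.08
Landed cost (B) = invoice 358726.02 + 1207.08 + duty 64236.21 = 424169.31
Difference = |379933.05 − 424169.31| = 44236.26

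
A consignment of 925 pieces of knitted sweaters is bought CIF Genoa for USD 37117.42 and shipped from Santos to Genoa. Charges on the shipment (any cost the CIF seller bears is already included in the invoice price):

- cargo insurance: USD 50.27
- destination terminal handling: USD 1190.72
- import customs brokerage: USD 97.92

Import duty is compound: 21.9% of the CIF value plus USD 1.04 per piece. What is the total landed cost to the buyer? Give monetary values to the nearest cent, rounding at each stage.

CIF: the seller pays costs through ocean freight and marine insurance to the destination port.
Already in the invoice (seller's account under CIF): insurance — exclude.
The CIF price already equals the CIF value: 37117.42
Ad valorem component: 37117.42 × 21.9% = 8128.71
Specific component: 925 × 1.04 = 962.00
Import duty = 8128.71 + 962.00 = 9090.71
Buyer bears: destination terminal 1190.72 + brokerage 97.92 + duty 9090.71 = 10379.35
Landed cost = invoice 37117.42 + 10379.35 = 47496.77

Total landed cost: USD 47496.77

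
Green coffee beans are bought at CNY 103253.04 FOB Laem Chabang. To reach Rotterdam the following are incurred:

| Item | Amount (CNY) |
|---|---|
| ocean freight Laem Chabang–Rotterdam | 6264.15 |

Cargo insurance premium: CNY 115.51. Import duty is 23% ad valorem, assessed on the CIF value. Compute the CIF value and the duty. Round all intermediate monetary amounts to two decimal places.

CIF = FOB price + freight + insurance
CIF = 103253.04 + 6264.15 + 115.51 = 109632.70
Import duty = 109632.70 × 23% = 25215.52

CIF value: CNY 109632.70; import duty: CNY 25215.52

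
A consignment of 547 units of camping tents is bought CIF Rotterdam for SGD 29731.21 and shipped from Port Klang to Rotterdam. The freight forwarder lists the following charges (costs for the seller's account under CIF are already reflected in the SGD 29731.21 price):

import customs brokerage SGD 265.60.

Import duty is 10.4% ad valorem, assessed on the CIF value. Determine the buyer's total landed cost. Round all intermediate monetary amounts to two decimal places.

CIF: the seller pays costs through ocean freight and marine insurance to the destination port.
The CIF price already equals the CIF value: 29731.21
Import duty = 29731.21 × 10.4% = 3092.05
Buyer bears: brokerage 265.60 + duty 3092.05 = 3357.65
Landed cost = invoice 29731.21 + 3357.65 = 33088.86

Total landed cost: SGD 33088.86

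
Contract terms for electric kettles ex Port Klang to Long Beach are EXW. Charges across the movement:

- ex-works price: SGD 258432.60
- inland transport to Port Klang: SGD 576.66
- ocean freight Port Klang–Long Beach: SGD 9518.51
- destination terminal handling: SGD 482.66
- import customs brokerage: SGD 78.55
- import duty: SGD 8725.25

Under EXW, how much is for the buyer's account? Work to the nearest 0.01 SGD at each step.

Buyer's account: SGD 19381.63

EXW: the seller makes goods available at their premises; the buyer bears all onward costs.
Seller's account: goods 258432.60 = 258432.60
Buyer's account: inland to port 576.66 + freight 9518.51 + destination terminal 482.66 + brokerage 78.55 + duty 8725.25 = 19381.63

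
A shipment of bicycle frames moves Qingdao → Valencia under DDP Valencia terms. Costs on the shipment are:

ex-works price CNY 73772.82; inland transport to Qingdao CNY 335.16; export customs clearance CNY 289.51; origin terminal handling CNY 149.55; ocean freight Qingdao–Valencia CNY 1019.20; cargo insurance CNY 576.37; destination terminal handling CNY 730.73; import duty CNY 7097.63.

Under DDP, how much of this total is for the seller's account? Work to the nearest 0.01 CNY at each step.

Seller's account: CNY 83970.97

DDP: the seller bears all costs including import duty.
Seller's account: goods 73772.82 + inland to port 335.16 + export clearance 289.51 + origin terminal 149.55 + freight 1019.20 + insurance 576.37 + destination terminal 730.73 + duty 7097.63 = 83970.97
Buyer's account: 0.00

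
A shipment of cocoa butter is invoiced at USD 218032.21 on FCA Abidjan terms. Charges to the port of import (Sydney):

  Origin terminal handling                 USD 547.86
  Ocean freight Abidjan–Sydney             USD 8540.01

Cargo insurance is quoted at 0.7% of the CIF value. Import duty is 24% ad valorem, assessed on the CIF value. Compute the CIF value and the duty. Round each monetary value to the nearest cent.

CIF value: USD 228721.13; import duty: USD 54893.07

Let C be the CIF value. C = FCA price + pre-shipment costs + freight + 0.7% × C
C − 0.7% × C = 218032.21 + 547.86 + 8540.01
0.993 × C = 227120.08
C = 227120.08 / 0.993 = 228721.13
Insurance premium = 0.7% × 228721.13 = 1601.05
Import duty = 228721.13 × 24% = 54893.07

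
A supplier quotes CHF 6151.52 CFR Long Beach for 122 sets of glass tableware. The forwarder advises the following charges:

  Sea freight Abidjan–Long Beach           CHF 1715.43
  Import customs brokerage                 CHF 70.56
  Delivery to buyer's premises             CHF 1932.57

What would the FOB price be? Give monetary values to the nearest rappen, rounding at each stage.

Not relevant to the conversion: delivery, brokerage — on the buyer under both terms; not part of either seller's price.
From CFR to FOB, the seller no longer bears: freight.
FOB price = 6151.52 − 1715.43 = 4436.09

FOB price: CHF 4436.09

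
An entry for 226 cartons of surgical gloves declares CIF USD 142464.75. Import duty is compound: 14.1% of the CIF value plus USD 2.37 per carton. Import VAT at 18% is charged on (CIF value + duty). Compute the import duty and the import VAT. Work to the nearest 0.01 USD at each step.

Ad valorem component: 142464.75 × 14.1% = 20087.53
Specific component: 226 × 2.37 = 535.62
Import duty = 20087.53 + 535.62 = 20623.15
VAT base = CIF + duty = 142464.75 + 20623.15 = 163087.90
Import VAT = 163087.90 × 18% = 29355.82

Import duty: USD 20623.15; import VAT: USD 29355.82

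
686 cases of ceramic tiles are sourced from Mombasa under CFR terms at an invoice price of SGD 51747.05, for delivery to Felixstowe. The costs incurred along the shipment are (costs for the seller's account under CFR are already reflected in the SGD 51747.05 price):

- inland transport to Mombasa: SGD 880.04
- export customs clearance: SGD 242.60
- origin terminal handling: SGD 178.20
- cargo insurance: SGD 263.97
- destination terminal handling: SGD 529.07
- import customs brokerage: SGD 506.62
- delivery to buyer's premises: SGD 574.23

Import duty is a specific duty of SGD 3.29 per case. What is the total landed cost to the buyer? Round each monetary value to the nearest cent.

CFR: the seller pays costs through ocean freight to the destination port, but not insurance.
Already in the invoice (seller's account under CFR): inland to port, export clearance, origin terminal — exclude.
CIF value = CFR price + insurance = 51747.05 + 263.97 = 52011.02
Import duty = 686 × 3.29 = 2256.94
Buyer bears: insurance 263.97 + destination terminal 529.07 + brokerage 506.62 + delivery 574.23 + duty 2256.94 = 4130.83
Landed cost = invoice 51747.05 + 4130.83 = 55877.88

Total landed cost: SGD 55877.88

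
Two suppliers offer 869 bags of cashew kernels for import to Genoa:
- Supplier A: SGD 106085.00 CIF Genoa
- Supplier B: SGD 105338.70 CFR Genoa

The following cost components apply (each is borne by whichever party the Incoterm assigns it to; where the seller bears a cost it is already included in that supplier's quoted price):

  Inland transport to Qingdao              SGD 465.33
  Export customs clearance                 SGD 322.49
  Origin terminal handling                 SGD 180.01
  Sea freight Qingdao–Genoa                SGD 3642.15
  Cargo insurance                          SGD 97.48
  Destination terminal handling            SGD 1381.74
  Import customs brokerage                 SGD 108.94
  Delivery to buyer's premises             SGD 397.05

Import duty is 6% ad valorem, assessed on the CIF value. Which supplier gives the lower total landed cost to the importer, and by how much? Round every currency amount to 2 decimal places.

Supplier A (CIF):
The CIF price already equals the CIF value: 106085.00
Import duty = 106085.00 × 6% = 6365.10
Buyer bears (A): 1381.74 + 108.94 + 397.05 = 1887.73
Landed cost (A) = invoice 106085.00 + 1887.73 + duty 6365.10 = 114337.83
Supplier B (CFR):
CIF value = CFR price + insurance = 105338.70 + 97.48 = 105436.18
Import duty = 105436.18 × 6% = 6326.17
Buyer bears (B): 97.48 + 1381.74 + 108.94 + 397.05 = 1985.21
Landed cost (B) = invoice 105338.70 + 1985.21 + duty 6326.17 = 113650.08
Difference = |114337.83 − 113650.08| = 687.75

Supplier B is cheaper by SGD 687.75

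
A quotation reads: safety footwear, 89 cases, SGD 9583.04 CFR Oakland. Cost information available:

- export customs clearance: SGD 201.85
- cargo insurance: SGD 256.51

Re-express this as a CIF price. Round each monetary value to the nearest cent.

CIF price: SGD 9839.55

Not relevant to the conversion: export clearance — on the seller under both CFR and CIF; already in the CFR price and stays in the CIF price.
From CFR to CIF, the seller additionally bears: insurance.
CIF price = 9583.04 + 256.51 = 9839.55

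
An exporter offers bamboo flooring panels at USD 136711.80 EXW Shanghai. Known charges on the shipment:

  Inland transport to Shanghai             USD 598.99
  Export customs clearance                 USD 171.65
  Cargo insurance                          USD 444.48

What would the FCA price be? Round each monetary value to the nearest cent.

Not relevant to the conversion: insurance — on the buyer under both terms; not part of either seller's price.
From EXW to FCA, the seller additionally bears: inland to port, export clearance.
FCA price = 136711.80 + 598.99 + 171.65 = 137482.44

FCA price: USD 137482.44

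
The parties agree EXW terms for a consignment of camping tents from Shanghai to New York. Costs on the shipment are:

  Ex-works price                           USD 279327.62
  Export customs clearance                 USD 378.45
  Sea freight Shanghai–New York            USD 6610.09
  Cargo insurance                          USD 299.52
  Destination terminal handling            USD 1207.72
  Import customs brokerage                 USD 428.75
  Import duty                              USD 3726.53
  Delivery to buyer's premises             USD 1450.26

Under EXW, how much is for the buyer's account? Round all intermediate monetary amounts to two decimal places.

Buyer's account: USD 14101.32

EXW: the seller makes goods available at their premises; the buyer bears all onward costs.
Seller's account: goods 279327.62 = 279327.62
Buyer's account: export clearance 378.45 + freight 6610.09 + insurance 299.52 + destination terminal 1207.72 + brokerage 428.75 + duty 3726.53 + delivery 1450.26 = 14101.32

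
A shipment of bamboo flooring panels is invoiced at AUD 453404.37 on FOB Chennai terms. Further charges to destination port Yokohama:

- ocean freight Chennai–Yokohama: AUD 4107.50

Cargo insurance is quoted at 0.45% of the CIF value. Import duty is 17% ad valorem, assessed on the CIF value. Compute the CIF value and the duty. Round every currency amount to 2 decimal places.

CIF value: AUD 459579.98; import duty: AUD 78128.60

Let C be the CIF value. C = FOB price + freight + 0.45% × C
C − 0.45% × C = 453404.37 + 4107.50
0.9955 × C = 457511.87
C = 457511.87 / 0.9955 = 459579.98
Insurance premium = 0.45% × 459579.98 = 2068.11
Import duty = 459579.98 × 17% = 78128.60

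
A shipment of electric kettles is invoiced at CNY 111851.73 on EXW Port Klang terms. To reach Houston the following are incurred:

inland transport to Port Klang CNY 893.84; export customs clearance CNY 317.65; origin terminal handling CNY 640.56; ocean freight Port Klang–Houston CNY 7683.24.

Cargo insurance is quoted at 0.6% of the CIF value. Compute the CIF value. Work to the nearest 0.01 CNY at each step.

CIF value: CNY 122119.74

Let C be the CIF value. C = EXW price + pre-shipment costs + freight + 0.6% × C
C − 0.6% × C = 111851.73 + 893.84 + 317.65 + 640.56 + 7683.24
0.994 × C = 121387.02
C = 121387.02 / 0.994 = 122119.74
Insurance premium = 0.6% × 122119.74 = 732.72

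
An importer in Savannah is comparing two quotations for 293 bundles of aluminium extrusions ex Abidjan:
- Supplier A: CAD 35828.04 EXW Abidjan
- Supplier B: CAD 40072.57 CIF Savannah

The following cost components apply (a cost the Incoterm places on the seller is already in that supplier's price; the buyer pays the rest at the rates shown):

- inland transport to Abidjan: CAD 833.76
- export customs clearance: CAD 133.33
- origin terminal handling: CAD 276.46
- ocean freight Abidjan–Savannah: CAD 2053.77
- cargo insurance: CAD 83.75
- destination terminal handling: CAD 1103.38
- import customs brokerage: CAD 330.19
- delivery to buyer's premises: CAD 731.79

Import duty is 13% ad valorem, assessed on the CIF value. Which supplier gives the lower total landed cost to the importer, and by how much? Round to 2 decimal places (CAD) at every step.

Supplier A is cheaper by CAD 975.71

Supplier A (EXW):
CIF value = EXW price + inland to port + export clearance + origin terminal + freight + insurance = 35828.04 + 833.76 + 133.33 + 276.46 + 2053.77 + 83.75 = 39209.11
Import duty = 39209.11 × 13% = 5097.18
Buyer bears (A): 833.76 + 133.33 + 276.46 + 2053.77 + 83.75 + 1103.38 + 330.19 + 731.79 = 5546.43
Landed cost (A) = invoice 35828.04 + 5546.43 + duty 5097.18 = 46471.65
Supplier B (CIF):
The CIF price already equals the CIF value: 40072.57
Import duty = 40072.57 × 13% = 5209.43
Buyer bears (B): 1103.38 + 330.19 + 731.79 = 2165.36
Landed cost (B) = invoice 40072.57 + 2165.36 + duty 5209.43 = 47447.36
Difference = |46471.65 − 47447.36| = 975.71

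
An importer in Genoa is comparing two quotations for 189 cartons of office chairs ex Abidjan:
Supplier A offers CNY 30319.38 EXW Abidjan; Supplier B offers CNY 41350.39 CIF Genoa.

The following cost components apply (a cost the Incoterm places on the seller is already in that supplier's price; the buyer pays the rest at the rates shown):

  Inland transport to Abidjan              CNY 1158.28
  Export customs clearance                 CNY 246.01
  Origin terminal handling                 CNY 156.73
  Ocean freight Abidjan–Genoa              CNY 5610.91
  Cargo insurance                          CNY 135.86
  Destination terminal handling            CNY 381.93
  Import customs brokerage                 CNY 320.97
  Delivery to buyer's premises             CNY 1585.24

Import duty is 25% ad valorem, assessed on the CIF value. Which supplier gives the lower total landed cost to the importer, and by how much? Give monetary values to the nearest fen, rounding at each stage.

Supplier A is cheaper by CNY 4654.03

Supplier A (EXW):
CIF value = EXW price + inland to port + export clearance + origin terminal + freight + insurance = 30319.38 + 1158.28 + 246.01 + 156.73 + 5610.91 + 135.86 = 37627.17
Import duty = 37627.17 × 25% = 9406.79
Buyer bears (A): 1158.28 + 246.01 + 156.73 + 5610.91 + 135.86 + 381.93 + 320.97 + 1585.24 = 9595.93
Landed cost (A) = invoice 30319.38 + 9595.93 + duty 9406.79 = 49322.10
Supplier B (CIF):
The CIF price already equals the CIF value: 41350.39
Import duty = 41350.39 × 25% = 10337.60
Buyer bears (B): 381.93 + 320.97 + 1585.24 = 2288.14
Landed cost (B) = invoice 41350.39 + 2288.14 + duty 10337.60 = 53976.13
Difference = |49322.10 − 53976.13| = 4654.03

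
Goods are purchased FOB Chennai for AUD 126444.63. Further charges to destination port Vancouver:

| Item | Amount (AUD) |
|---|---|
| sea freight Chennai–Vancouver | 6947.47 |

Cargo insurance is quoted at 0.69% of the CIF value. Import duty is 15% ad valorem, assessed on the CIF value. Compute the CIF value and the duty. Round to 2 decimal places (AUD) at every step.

CIF value: AUD 134318.90; import duty: AUD 20147.84

Let C be the CIF value. C = FOB price + freight + 0.69% × C
C − 0.69% × C = 126444.63 + 6947.47
0.9931 × C = 133392.10
C = 133392.10 / 0.9931 = 134318.90
Insurance premium = 0.69% × 134318.90 = 926.80
Import duty = 134318.90 × 15% = 20147.84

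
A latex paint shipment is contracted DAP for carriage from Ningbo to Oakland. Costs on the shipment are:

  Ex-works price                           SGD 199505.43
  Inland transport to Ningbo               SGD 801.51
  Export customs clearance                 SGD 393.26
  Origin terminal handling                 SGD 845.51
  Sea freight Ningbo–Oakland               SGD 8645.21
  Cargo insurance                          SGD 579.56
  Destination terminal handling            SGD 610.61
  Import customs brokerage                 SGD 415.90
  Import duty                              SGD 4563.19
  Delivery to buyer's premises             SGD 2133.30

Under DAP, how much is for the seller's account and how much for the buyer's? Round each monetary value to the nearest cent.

DAP: the seller bears all costs to the named destination except import duty and clearance.
Seller's account: goods 199505.43 + inland to port 801.51 + export clearance 393.26 + origin terminal 845.51 + freight 8645.21 + insurance 579.56 + destination terminal 610.61 + delivery 2133.30 = 213514.39
Buyer's account: brokerage 415.90 + duty 4563.19 = 4979.09

Seller: SGD 213514.39; buyer: SGD 4979.09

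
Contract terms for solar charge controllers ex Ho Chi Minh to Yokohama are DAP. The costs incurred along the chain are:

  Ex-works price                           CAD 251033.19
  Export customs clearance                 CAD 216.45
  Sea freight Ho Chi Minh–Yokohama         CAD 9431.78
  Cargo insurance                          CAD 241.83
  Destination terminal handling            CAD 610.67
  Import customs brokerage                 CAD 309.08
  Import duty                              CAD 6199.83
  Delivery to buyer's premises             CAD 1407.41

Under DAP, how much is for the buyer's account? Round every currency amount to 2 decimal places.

Buyer's account: CAD 6508.91

DAP: the seller bears all costs to the named destination except import duty and clearance.
Seller's account: goods 251033.19 + export clearance 216.45 + freight 9431.78 + insurance 241.83 + destination terminal 610.67 + delivery 1407.41 = 262941.33
Buyer's account: brokerage 309.08 + duty 6199.83 = 6508.91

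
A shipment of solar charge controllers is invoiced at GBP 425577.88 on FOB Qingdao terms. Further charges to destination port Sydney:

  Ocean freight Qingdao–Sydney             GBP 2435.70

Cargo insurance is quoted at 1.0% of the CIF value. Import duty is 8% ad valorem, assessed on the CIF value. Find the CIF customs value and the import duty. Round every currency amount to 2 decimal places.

Let C be the CIF value. C = FOB price + freight + 1.0% × C
C − 1.0% × C = 425577.88 + 2435.70
0.99 × C = 428013.58
C = 428013.58 / 0.99 = 432336.95
Insurance premium = 1.0% × 432336.95 = 4323.37
Import duty = 432336.95 × 8% = 34586.96

CIF value: GBP 432336.95; import duty: GBP 34586.96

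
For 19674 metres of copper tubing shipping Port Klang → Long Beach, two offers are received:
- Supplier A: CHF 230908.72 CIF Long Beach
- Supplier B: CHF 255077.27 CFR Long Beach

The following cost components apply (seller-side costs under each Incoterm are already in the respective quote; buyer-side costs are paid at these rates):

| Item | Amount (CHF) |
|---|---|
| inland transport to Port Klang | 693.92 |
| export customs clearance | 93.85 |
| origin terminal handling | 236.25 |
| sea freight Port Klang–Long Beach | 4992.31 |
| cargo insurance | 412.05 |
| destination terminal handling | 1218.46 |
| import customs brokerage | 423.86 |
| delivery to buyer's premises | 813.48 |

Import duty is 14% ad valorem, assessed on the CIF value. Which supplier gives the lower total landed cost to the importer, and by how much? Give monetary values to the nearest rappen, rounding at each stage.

Supplier A is cheaper by CHF 28021.88

Supplier A (CIF):
The CIF price already equals the CIF value: 230908.72
Import duty = 230908.72 × 14% = 32327.22
Buyer bears (A): 1218.46 + 423.86 + 813.48 = 2455.80
Landed cost (A) = invoice 230908.72 + 2455.80 + duty 32327.22 = 265691.74
Supplier B (CFR):
CIF value = CFR price + insurance = 255077.27 + 412.05 = 255489.32
Import duty = 255489.32 × 14% = 35768.50
Buyer bears (B): 412.05 + 1218.46 + 423.86 + 813.48 = 2867.85
Landed cost (B) = invoice 255077.27 + 2867.85 + duty 35768.50 = 293713.62
Difference = |265691.74 − 293713.62| = 28021.88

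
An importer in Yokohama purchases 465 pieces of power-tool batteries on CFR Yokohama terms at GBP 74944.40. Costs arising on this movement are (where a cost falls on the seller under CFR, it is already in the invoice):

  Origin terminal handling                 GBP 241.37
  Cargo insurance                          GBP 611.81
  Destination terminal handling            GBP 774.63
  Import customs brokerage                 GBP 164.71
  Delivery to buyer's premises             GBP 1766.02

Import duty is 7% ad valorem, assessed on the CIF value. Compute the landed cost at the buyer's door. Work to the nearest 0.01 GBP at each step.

CFR: the seller pays costs through ocean freight to the destination port, but not insurance.
Already in the invoice (seller's account under CFR): origin terminal — exclude.
CIF value = CFR price + insurance = 74944.40 + 611.81 = 75556.21
Import duty = 75556.21 × 7% = 5288.93
Buyer bears: insurance 611.81 + destination terminal 774.63 + brokerage 164.71 + delivery 1766.02 + duty 5288.93 = 8606.10
Landed cost = invoice 74944.40 + 8606.10 = 83550.50

Total landed cost: GBP 83550.50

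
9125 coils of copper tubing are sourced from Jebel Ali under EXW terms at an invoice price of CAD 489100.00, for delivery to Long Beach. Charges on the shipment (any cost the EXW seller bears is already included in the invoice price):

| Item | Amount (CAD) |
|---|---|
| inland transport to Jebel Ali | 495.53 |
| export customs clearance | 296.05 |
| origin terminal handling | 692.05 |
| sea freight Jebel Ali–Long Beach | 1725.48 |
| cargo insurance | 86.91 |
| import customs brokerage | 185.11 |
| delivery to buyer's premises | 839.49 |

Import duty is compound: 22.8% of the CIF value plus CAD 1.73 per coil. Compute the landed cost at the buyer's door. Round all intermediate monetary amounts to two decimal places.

Total landed cost: CAD 621473.16

EXW: the seller makes goods available at their premises; the buyer bears all onward costs.
CIF value = EXW price + inland to port + export clearance + origin terminal + freight + insurance = 489100.00 + 495.53 + 296.05 + 692.05 + 1725.48 + 86.91 = 492396.02
Ad valorem component: 492396.02 × 22.8% = 112266.29
Specific component: 9125 × 1.73 = 15786.25
Import duty = 112266.29 + 15786.25 = 128052.54
Buyer bears: inland to port 495.53 + export clearance 296.05 + origin terminal 692.05 + freight 1725.48 + insurance 86.91 + brokerage 185.11 + delivery 839.49 + duty 128052.54 = 132373.16
Landed cost = invoice 489100.00 + 132373.16 = 621473.16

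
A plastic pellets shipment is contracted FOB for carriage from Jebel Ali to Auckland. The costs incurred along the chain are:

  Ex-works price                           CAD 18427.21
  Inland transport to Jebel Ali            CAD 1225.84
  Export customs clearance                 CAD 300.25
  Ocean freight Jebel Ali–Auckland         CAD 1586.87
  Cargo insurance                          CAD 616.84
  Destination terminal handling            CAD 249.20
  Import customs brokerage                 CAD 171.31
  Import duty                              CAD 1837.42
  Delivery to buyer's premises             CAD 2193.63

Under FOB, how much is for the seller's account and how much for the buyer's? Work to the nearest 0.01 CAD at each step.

Seller: CAD 19953.30; buyer: CAD 6655.27

FOB: the seller bears costs until goods are on board at the origin port; the buyer bears freight, insurance and all costs thereafter.
Seller's account: goods 18427.21 + inland to port 1225.84 + export clearance 300.25 = 19953.30
Buyer's account: freight 1586.87 + insurance 616.84 + destination terminal 249.20 + brokerage 171.31 + duty 1837.42 + delivery 2193.63 = 6655.27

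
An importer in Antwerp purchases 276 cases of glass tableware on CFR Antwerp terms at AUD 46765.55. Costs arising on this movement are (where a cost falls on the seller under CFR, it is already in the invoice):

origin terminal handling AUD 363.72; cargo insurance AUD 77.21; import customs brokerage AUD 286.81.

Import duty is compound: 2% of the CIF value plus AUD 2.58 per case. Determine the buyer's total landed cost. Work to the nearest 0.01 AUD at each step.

Total landed cost: AUD 48778.51

CFR: the seller pays costs through ocean freight to the destination port, but not insurance.
Already in the invoice (seller's account under CFR): origin terminal — exclude.
CIF value = CFR price + insurance = 46765.55 + 77.21 = 46842.76
Ad valorem component: 46842.76 × 2% = 936.86
Specific component: 276 × 2.58 = 712.08
Import duty = 936.86 + 712.08 = 1648.94
Buyer bears: insurance 77.21 + brokerage 286.81 + duty 1648.94 = 2012.96
Landed cost = invoice 46765.55 + 2012.96 = 48778.51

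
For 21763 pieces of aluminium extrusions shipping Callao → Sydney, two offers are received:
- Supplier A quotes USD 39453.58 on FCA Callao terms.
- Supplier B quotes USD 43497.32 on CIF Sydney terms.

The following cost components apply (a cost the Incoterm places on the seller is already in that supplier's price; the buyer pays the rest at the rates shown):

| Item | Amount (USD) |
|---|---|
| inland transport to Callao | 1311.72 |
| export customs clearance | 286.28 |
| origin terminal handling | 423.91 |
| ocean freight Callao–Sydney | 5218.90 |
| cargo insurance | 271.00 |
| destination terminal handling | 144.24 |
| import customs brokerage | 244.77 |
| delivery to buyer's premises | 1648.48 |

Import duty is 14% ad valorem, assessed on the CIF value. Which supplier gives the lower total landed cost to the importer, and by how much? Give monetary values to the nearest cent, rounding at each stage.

Supplier A (FCA):
CIF value = FCA price + origin terminal + freight + insurance = 39453.58 + 423.91 + 5218.90 + 271.00 = 45367.39
Import duty = 45367.39 × 14% = 6351.43
Buyer bears (A): 423.91 + 5218.90 + 271.00 + 144.24 + 244.77 + 1648.48 = 7951.30
Landed cost (A) = invoice 39453.58 + 7951.30 + duty 6351.43 = 53756.31
Supplier B (CIF):
The CIF price already equals the CIF value: 43497.32
Import duty = 43497.32 × 14% = 6089.62
Buyer bears (B): 144.24 + 244.77 + 1648.48 = 2037.49
Landed cost (B) = invoice 43497.32 + 2037.49 + duty 6089.62 = 51624.43
Difference = |53756.31 − 51624.43| = 2131.88

Supplier B is cheaper by USD 2131.88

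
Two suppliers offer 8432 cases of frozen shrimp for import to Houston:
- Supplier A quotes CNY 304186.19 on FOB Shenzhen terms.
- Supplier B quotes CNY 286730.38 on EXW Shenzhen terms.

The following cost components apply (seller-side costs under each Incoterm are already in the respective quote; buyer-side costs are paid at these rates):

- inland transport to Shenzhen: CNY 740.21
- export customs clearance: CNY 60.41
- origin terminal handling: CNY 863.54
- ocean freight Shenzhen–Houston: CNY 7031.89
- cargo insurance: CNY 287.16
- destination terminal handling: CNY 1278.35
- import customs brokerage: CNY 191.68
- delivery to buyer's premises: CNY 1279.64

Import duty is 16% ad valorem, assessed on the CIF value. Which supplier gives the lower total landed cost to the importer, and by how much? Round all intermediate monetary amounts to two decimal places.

Supplier A (FOB):
CIF value = FOB price + freight + insurance = 304186.19 + 7031.89 + 287.16 = 311505.24
Import duty = 311505.24 × 16% = 49840.84
Buyer bears (A): 7031.89 + 287.16 + 1278.35 + 191.68 + 1279.64 = 10068.72
Landed cost (A) = invoice 304186.19 + 10068.72 + duty 49840.84 = 364095.75
Supplier B (EXW):
CIF value = EXW price + inland to port + export clearance + origin terminal + freight + insurance = 286730.38 + 740.21 + 60.41 + 863.54 + 7031.89 + 287.16 = 295713.59
Import duty = 295713.59 × 16% = 47314.17
Buyer bears (B): 740.21 + 60.41 + 863.54 + 7031.89 + 287.16 + 1278.35 + 191.68 + 1279.64 = 11732.88
Landed cost (B) = invoice 286730.38 + 11732.88 + duty 47314.17 = 345777.43
Difference = |364095.75 − 345777.43| = 18318.32

Supplier B is cheaper by CNY 18318.32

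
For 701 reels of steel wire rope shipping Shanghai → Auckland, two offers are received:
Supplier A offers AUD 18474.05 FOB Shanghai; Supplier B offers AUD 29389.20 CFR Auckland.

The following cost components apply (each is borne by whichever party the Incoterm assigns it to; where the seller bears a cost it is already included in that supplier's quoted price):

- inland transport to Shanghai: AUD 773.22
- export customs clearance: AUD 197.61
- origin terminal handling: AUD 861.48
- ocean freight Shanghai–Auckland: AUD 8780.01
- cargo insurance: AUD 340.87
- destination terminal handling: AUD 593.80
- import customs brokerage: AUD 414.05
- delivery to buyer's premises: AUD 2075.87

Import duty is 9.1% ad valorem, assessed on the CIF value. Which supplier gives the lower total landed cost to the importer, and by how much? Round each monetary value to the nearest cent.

Supplier A (FOB):
CIF value = FOB price + freight + insurance = 18474.05 + 8780.01 + 340.87 = 27594.93
Import duty = 27594.93 × 9.1% = 2511.14
Buyer bears (A): 8780.01 + 340.87 + 593.80 + 414.05 + 2075.87 = 12204.60
Landed cost (A) = invoice 18474.05 + 12204.60 + duty 2511.14 = 33189.79
Supplier B (CFR):
CIF value = CFR price + insurance = 29389.20 + 340.87 = 29730.07
Import duty = 29730.07 × 9.1% = 2705.44
Buyer bears (B): 340.87 + 593.80 + 414.05 + 2075.87 = 3424.59
Landed cost (B) = invoice 29389.20 + 3424.59 + duty 2705.44 = 35519.23
Difference = |33189.79 − 35519.23| = 2329.44

Supplier A is cheaper by AUD 2329.44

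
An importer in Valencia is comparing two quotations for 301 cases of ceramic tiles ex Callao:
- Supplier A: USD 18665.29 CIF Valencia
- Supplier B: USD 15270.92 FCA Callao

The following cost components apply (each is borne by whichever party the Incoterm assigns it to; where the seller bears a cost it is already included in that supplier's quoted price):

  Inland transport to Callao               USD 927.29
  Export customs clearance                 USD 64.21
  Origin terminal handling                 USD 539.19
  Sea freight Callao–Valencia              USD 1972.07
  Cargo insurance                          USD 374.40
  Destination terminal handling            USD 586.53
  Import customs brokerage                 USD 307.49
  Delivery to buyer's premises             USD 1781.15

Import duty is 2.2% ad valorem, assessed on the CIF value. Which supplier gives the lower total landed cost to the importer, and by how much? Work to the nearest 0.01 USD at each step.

Supplier A (CIF):
The CIF price already equals the CIF value: 18665.29
Import duty = 18665.29 × 2.2% = 410.64
Buyer bears (A): 586.53 + 307.49 + 1781.15 = 2675.17
Landed cost (A) = invoice 18665.29 + 2675.17 + duty 410.64 = 21751.10
Supplier B (FCA):
CIF value = FCA price + origin terminal + freight + insurance = 15270.92 + 539.19 + 1972.07 + 374.40 = 18156.58
Import duty = 18156.58 × 2.2% = 399.44
Buyer bears (B): 539.19 + 1972.07 + 374.40 + 586.53 + 307.49 + 1781.15 = 5560.83
Landed cost (B) = invoice 15270.92 + 5560.83 + duty 399.44 = 21231.19
Difference = |21751.10 − 21231.19| = 519.91

Supplier B is cheaper by USD 519.91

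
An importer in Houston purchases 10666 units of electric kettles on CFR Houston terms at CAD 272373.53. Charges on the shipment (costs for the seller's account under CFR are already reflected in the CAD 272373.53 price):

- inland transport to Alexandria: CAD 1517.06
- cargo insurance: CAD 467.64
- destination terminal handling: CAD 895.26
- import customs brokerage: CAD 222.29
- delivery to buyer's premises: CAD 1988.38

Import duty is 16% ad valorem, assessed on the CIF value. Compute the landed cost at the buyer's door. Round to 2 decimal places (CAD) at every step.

CFR: the seller pays costs through ocean freight to the destination port, but not insurance.
Already in the invoice (seller's account under CFR): inland to port — exclude.
CIF value = CFR price + insurance = 272373.53 + 467.64 = 272841.17
Import duty = 272841.17 × 16% = 43654.59
Buyer bears: insurance 467.64 + destination terminal 895.26 + brokerage 222.29 + delivery 1988.38 + duty 43654.59 = 47228.16
Landed cost = invoice 272373.53 + 47228.16 = 319601.69

Total landed cost: CAD 319601.69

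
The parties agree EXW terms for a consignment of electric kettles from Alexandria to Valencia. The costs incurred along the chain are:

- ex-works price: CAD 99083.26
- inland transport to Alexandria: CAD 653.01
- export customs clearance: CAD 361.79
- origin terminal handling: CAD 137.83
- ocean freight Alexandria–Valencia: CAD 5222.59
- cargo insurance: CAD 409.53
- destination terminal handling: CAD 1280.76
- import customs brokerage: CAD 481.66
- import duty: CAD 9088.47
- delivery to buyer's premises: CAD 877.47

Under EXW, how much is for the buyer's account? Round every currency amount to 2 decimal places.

EXW: the seller makes goods available at their premises; the buyer bears all onward costs.
Seller's account: goods 99083.26 = 99083.26
Buyer's account: inland to port 653.01 + export clearance 361.79 + origin terminal 137.83 + freight 5222.59 + insurance 409.53 + destination terminal 1280.76 + brokerage 481.66 + duty 9088.47 + delivery 877.47 = 18513.11

Buyer's account: CAD 18513.11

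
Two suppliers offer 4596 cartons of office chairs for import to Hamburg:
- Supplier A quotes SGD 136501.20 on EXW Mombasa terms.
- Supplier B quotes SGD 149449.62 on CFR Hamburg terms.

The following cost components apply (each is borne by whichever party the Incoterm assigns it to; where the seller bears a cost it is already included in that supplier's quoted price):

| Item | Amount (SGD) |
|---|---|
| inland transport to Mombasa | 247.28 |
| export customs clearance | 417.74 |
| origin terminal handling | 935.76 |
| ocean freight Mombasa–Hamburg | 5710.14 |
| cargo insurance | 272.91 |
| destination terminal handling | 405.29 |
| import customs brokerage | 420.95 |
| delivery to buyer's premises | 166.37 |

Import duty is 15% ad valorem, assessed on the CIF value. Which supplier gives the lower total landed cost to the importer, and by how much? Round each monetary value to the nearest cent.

Supplier A is cheaper by SGD 6483.13

Supplier A (EXW):
CIF value = EXW price + inland to port + export clearance + origin terminal + freight + insurance = 136501.20 + 247.28 + 417.74 + 935.76 + 5710.14 + 272.91 = 144085.03
Import duty = 144085.03 × 15% = 21612.75
Buyer bears (A): 247.28 + 417.74 + 935.76 + 5710.14 + 272.91 + 405.29 + 420.95 + 166.37 = 8576.44
Landed cost (A) = invoice 136501.20 + 8576.44 + duty 21612.75 = 166690.39
Supplier B (CFR):
CIF value = CFR price + insurance = 149449.62 + 272.91 = 149722.53
Import duty = 149722.53 × 15% = 22458.38
Buyer bears (B): 272.91 + 405.29 + 420.95 + 166.37 = 1265.52
Landed cost (B) = invoice 149449.62 + 1265.52 + duty 22458.38 = 173173.52
Difference = |166690.39 − 173173.52| = 6483.13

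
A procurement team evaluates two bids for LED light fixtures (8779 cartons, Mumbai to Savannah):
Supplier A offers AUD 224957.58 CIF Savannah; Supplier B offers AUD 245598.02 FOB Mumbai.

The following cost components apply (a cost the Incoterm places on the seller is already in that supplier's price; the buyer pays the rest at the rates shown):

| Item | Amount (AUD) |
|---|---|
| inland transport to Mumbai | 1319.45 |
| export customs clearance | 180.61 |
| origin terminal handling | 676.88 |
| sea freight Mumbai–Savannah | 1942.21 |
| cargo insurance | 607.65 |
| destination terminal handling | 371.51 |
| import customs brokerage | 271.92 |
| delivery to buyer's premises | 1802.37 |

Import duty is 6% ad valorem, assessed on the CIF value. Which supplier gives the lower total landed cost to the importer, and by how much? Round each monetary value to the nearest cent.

Supplier A (CIF):
The CIF price already equals the CIF value: 224957.58
Import duty = 224957.58 × 6% = 13497.45
Buyer bears (A): 371.51 + 271.92 + 1802.37 = 2445.80
Landed cost (A) = invoice 224957.58 + 2445.80 + duty 13497.45 = 240900.83
Supplier B (FOB):
CIF value = FOB price + freight + insurance = 245598.02 + 1942.21 + 607.65 = 248147.88
Import duty = 248147.88 × 6% = 14888.87
Buyer bears (B): 1942.21 + 607.65 + 371.51 + 271.92 + 1802.37 = 4995.66
Landed cost (B) = invoice 245598.02 + 4995.66 + duty 14888.87 = 265482.55
Difference = |240900.83 − 265482.55| = 24581.72

Supplier A is cheaper by AUD 24581.72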